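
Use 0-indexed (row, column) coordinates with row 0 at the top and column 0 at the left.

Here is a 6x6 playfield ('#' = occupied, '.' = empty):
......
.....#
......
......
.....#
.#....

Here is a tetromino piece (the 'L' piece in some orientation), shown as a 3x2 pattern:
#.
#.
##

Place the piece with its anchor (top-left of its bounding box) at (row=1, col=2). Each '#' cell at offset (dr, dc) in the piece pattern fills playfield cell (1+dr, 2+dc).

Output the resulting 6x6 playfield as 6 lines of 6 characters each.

Answer: ......
..#..#
..#...
..##..
.....#
.#....

Derivation:
Fill (1+0,2+0) = (1,2)
Fill (1+1,2+0) = (2,2)
Fill (1+2,2+0) = (3,2)
Fill (1+2,2+1) = (3,3)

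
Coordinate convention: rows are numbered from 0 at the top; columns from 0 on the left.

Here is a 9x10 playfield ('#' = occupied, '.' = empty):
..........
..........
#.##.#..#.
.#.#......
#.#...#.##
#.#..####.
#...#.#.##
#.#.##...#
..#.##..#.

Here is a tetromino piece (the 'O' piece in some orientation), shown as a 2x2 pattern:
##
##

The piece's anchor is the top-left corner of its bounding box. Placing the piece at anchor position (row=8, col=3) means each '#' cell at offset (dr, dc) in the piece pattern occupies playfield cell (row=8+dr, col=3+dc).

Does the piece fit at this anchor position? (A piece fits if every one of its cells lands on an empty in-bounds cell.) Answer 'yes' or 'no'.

Answer: no

Derivation:
Check each piece cell at anchor (8, 3):
  offset (0,0) -> (8,3): empty -> OK
  offset (0,1) -> (8,4): occupied ('#') -> FAIL
  offset (1,0) -> (9,3): out of bounds -> FAIL
  offset (1,1) -> (9,4): out of bounds -> FAIL
All cells valid: no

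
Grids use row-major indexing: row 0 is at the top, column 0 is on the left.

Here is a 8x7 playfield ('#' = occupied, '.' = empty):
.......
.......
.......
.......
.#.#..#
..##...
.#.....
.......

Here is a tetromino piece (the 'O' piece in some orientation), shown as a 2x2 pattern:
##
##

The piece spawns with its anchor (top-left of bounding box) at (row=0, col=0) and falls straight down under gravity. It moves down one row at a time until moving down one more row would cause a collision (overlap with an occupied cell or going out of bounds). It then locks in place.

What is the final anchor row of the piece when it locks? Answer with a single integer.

Spawn at (row=0, col=0). Try each row:
  row 0: fits
  row 1: fits
  row 2: fits
  row 3: blocked -> lock at row 2

Answer: 2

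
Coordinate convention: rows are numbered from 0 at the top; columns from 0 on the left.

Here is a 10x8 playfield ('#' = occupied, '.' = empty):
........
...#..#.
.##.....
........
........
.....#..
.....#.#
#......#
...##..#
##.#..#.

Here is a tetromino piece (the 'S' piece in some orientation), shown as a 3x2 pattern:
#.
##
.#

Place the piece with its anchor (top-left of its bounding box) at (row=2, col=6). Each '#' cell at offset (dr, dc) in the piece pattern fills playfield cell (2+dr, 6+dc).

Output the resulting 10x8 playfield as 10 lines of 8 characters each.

Answer: ........
...#..#.
.##...#.
......##
.......#
.....#..
.....#.#
#......#
...##..#
##.#..#.

Derivation:
Fill (2+0,6+0) = (2,6)
Fill (2+1,6+0) = (3,6)
Fill (2+1,6+1) = (3,7)
Fill (2+2,6+1) = (4,7)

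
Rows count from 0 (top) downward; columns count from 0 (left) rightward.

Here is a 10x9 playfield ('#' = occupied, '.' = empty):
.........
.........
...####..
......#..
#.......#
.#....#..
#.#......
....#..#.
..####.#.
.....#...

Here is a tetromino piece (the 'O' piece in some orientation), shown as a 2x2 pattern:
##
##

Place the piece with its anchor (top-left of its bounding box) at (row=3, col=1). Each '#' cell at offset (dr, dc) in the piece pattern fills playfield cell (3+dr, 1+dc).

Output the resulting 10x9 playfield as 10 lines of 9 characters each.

Answer: .........
.........
...####..
.##...#..
###.....#
.#....#..
#.#......
....#..#.
..####.#.
.....#...

Derivation:
Fill (3+0,1+0) = (3,1)
Fill (3+0,1+1) = (3,2)
Fill (3+1,1+0) = (4,1)
Fill (3+1,1+1) = (4,2)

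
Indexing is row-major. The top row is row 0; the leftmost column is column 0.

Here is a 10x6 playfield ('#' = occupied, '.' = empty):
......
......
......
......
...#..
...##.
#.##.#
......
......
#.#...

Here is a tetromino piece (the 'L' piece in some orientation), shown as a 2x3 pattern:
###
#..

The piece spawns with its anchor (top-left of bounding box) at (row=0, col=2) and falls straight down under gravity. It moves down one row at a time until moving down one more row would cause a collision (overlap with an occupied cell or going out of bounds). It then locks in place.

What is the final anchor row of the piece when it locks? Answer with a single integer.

Spawn at (row=0, col=2). Try each row:
  row 0: fits
  row 1: fits
  row 2: fits
  row 3: fits
  row 4: blocked -> lock at row 3

Answer: 3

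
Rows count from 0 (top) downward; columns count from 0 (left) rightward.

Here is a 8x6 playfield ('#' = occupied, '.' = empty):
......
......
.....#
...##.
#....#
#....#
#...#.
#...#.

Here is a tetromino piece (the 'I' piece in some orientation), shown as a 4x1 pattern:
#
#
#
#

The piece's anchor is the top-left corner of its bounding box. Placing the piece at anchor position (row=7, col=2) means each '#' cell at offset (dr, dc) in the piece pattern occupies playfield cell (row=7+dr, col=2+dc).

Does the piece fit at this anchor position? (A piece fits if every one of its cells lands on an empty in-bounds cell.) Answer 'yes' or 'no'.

Answer: no

Derivation:
Check each piece cell at anchor (7, 2):
  offset (0,0) -> (7,2): empty -> OK
  offset (1,0) -> (8,2): out of bounds -> FAIL
  offset (2,0) -> (9,2): out of bounds -> FAIL
  offset (3,0) -> (10,2): out of bounds -> FAIL
All cells valid: no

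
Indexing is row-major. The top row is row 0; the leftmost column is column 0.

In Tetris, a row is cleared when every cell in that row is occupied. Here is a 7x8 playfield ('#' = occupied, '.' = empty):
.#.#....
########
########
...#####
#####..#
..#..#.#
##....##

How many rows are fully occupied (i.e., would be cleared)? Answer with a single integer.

Answer: 2

Derivation:
Check each row:
  row 0: 6 empty cells -> not full
  row 1: 0 empty cells -> FULL (clear)
  row 2: 0 empty cells -> FULL (clear)
  row 3: 3 empty cells -> not full
  row 4: 2 empty cells -> not full
  row 5: 5 empty cells -> not full
  row 6: 4 empty cells -> not full
Total rows cleared: 2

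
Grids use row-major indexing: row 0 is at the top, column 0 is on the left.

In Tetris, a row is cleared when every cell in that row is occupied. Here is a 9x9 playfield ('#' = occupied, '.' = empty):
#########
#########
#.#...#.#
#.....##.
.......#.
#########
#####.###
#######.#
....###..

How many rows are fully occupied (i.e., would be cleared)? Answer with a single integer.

Answer: 3

Derivation:
Check each row:
  row 0: 0 empty cells -> FULL (clear)
  row 1: 0 empty cells -> FULL (clear)
  row 2: 5 empty cells -> not full
  row 3: 6 empty cells -> not full
  row 4: 8 empty cells -> not full
  row 5: 0 empty cells -> FULL (clear)
  row 6: 1 empty cell -> not full
  row 7: 1 empty cell -> not full
  row 8: 6 empty cells -> not full
Total rows cleared: 3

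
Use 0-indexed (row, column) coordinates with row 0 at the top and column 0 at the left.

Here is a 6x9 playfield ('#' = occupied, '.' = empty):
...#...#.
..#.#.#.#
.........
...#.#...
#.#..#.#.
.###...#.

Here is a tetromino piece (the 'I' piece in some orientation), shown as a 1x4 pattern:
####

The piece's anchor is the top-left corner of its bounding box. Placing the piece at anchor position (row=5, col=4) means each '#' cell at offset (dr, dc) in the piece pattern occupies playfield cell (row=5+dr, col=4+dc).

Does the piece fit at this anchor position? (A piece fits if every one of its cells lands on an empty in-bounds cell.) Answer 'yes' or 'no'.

Check each piece cell at anchor (5, 4):
  offset (0,0) -> (5,4): empty -> OK
  offset (0,1) -> (5,5): empty -> OK
  offset (0,2) -> (5,6): empty -> OK
  offset (0,3) -> (5,7): occupied ('#') -> FAIL
All cells valid: no

Answer: no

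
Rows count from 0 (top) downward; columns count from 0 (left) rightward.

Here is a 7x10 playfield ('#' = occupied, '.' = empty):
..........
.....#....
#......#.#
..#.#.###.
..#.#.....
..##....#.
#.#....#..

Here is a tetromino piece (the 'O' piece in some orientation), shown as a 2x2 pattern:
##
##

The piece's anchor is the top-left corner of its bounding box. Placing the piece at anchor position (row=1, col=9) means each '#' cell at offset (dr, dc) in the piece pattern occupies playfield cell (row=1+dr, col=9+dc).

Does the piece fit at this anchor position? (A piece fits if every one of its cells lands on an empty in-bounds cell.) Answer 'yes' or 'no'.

Check each piece cell at anchor (1, 9):
  offset (0,0) -> (1,9): empty -> OK
  offset (0,1) -> (1,10): out of bounds -> FAIL
  offset (1,0) -> (2,9): occupied ('#') -> FAIL
  offset (1,1) -> (2,10): out of bounds -> FAIL
All cells valid: no

Answer: no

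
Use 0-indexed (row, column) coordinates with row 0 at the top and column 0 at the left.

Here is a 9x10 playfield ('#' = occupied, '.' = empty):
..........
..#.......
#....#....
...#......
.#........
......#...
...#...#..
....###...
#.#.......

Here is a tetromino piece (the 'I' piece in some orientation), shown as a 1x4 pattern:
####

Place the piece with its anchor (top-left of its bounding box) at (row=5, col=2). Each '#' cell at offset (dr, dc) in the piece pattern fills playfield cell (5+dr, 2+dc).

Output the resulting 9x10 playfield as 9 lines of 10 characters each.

Answer: ..........
..#.......
#....#....
...#......
.#........
..#####...
...#...#..
....###...
#.#.......

Derivation:
Fill (5+0,2+0) = (5,2)
Fill (5+0,2+1) = (5,3)
Fill (5+0,2+2) = (5,4)
Fill (5+0,2+3) = (5,5)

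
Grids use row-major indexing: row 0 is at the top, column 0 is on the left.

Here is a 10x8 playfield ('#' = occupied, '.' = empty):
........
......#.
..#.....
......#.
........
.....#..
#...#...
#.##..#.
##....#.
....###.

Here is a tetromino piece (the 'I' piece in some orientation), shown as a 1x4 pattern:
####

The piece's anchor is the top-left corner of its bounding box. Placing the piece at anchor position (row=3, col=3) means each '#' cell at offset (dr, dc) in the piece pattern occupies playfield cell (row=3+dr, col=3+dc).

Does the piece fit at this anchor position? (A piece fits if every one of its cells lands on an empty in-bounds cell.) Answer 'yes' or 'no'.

Check each piece cell at anchor (3, 3):
  offset (0,0) -> (3,3): empty -> OK
  offset (0,1) -> (3,4): empty -> OK
  offset (0,2) -> (3,5): empty -> OK
  offset (0,3) -> (3,6): occupied ('#') -> FAIL
All cells valid: no

Answer: no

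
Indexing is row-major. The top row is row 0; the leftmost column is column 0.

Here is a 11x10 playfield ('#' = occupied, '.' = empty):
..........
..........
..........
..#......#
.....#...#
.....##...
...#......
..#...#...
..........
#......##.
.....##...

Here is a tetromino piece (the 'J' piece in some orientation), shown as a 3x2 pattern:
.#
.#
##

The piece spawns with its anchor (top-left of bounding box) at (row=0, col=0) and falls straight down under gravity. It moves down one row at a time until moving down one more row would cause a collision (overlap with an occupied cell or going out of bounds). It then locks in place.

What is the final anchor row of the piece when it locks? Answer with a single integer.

Spawn at (row=0, col=0). Try each row:
  row 0: fits
  row 1: fits
  row 2: fits
  row 3: fits
  row 4: fits
  row 5: fits
  row 6: fits
  row 7: blocked -> lock at row 6

Answer: 6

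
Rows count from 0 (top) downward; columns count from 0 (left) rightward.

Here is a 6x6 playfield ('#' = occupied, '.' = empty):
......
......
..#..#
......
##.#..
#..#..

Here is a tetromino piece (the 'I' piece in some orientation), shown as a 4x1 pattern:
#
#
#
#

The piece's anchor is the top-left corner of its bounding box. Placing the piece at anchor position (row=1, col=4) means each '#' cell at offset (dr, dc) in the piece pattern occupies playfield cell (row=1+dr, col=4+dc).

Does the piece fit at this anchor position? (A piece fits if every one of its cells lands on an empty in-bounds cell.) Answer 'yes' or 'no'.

Check each piece cell at anchor (1, 4):
  offset (0,0) -> (1,4): empty -> OK
  offset (1,0) -> (2,4): empty -> OK
  offset (2,0) -> (3,4): empty -> OK
  offset (3,0) -> (4,4): empty -> OK
All cells valid: yes

Answer: yes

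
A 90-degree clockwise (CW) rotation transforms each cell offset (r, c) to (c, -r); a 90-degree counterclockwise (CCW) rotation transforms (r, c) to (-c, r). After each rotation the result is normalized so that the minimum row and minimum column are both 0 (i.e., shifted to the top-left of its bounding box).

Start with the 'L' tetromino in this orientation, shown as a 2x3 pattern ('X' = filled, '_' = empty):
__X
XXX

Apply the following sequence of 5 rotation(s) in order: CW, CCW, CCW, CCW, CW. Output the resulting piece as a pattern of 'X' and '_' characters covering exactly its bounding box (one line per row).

Start:
__X
XXX
After rotation 1 (CW):
X_
X_
XX
After rotation 2 (CCW):
__X
XXX
After rotation 3 (CCW):
XX
_X
_X
After rotation 4 (CCW):
XXX
X__
After rotation 5 (CW):
XX
_X
_X

Answer: XX
_X
_X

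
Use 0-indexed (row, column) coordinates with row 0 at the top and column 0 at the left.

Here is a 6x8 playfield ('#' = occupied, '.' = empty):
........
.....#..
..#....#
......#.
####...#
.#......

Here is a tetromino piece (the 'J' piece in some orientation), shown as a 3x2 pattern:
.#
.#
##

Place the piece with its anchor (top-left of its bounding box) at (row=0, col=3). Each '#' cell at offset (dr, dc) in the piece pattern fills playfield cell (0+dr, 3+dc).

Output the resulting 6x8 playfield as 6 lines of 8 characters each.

Fill (0+0,3+1) = (0,4)
Fill (0+1,3+1) = (1,4)
Fill (0+2,3+0) = (2,3)
Fill (0+2,3+1) = (2,4)

Answer: ....#...
....##..
..###..#
......#.
####...#
.#......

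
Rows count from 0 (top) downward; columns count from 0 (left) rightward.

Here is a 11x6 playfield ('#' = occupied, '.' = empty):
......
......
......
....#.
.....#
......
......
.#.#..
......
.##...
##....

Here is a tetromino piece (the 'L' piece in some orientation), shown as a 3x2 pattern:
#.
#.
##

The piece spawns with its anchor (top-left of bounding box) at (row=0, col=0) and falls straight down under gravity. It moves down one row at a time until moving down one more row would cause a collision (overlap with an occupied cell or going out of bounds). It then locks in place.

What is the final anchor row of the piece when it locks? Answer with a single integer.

Answer: 4

Derivation:
Spawn at (row=0, col=0). Try each row:
  row 0: fits
  row 1: fits
  row 2: fits
  row 3: fits
  row 4: fits
  row 5: blocked -> lock at row 4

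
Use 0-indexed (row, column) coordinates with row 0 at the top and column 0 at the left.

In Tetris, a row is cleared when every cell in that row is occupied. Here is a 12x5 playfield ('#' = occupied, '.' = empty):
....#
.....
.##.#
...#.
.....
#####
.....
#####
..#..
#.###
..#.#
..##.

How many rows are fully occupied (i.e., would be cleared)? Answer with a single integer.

Check each row:
  row 0: 4 empty cells -> not full
  row 1: 5 empty cells -> not full
  row 2: 2 empty cells -> not full
  row 3: 4 empty cells -> not full
  row 4: 5 empty cells -> not full
  row 5: 0 empty cells -> FULL (clear)
  row 6: 5 empty cells -> not full
  row 7: 0 empty cells -> FULL (clear)
  row 8: 4 empty cells -> not full
  row 9: 1 empty cell -> not full
  row 10: 3 empty cells -> not full
  row 11: 3 empty cells -> not full
Total rows cleared: 2

Answer: 2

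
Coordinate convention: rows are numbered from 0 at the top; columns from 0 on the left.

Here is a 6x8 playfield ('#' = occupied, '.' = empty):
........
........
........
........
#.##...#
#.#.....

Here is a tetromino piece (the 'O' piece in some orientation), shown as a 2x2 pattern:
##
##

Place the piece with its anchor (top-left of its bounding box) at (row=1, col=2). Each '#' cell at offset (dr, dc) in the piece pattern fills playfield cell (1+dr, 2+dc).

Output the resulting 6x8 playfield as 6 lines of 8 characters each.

Answer: ........
..##....
..##....
........
#.##...#
#.#.....

Derivation:
Fill (1+0,2+0) = (1,2)
Fill (1+0,2+1) = (1,3)
Fill (1+1,2+0) = (2,2)
Fill (1+1,2+1) = (2,3)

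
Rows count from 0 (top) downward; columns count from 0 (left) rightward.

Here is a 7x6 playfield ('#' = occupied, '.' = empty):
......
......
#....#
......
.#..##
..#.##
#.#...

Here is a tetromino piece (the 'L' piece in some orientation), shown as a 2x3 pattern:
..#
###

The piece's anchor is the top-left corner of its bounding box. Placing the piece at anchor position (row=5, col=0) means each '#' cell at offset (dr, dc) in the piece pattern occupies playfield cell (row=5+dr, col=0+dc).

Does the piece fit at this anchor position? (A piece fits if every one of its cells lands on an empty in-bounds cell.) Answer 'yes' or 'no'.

Answer: no

Derivation:
Check each piece cell at anchor (5, 0):
  offset (0,2) -> (5,2): occupied ('#') -> FAIL
  offset (1,0) -> (6,0): occupied ('#') -> FAIL
  offset (1,1) -> (6,1): empty -> OK
  offset (1,2) -> (6,2): occupied ('#') -> FAIL
All cells valid: no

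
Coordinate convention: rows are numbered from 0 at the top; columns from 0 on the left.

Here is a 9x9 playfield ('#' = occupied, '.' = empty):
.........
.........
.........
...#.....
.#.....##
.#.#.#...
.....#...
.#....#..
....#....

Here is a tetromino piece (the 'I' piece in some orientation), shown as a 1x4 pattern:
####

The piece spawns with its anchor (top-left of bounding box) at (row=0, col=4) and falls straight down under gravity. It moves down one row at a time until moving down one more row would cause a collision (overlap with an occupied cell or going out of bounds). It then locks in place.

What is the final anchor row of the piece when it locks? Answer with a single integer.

Answer: 3

Derivation:
Spawn at (row=0, col=4). Try each row:
  row 0: fits
  row 1: fits
  row 2: fits
  row 3: fits
  row 4: blocked -> lock at row 3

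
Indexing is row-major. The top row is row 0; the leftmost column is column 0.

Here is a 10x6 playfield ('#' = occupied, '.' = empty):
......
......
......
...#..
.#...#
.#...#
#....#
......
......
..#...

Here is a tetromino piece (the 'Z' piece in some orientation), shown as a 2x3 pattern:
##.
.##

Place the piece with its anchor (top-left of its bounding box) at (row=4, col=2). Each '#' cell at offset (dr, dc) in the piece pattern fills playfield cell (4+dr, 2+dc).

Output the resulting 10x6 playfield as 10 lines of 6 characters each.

Fill (4+0,2+0) = (4,2)
Fill (4+0,2+1) = (4,3)
Fill (4+1,2+1) = (5,3)
Fill (4+1,2+2) = (5,4)

Answer: ......
......
......
...#..
.###.#
.#.###
#....#
......
......
..#...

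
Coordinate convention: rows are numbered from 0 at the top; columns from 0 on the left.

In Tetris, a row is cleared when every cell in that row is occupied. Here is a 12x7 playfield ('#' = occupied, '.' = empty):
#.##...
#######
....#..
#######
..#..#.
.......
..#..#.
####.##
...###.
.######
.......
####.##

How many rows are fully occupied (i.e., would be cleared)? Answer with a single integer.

Check each row:
  row 0: 4 empty cells -> not full
  row 1: 0 empty cells -> FULL (clear)
  row 2: 6 empty cells -> not full
  row 3: 0 empty cells -> FULL (clear)
  row 4: 5 empty cells -> not full
  row 5: 7 empty cells -> not full
  row 6: 5 empty cells -> not full
  row 7: 1 empty cell -> not full
  row 8: 4 empty cells -> not full
  row 9: 1 empty cell -> not full
  row 10: 7 empty cells -> not full
  row 11: 1 empty cell -> not full
Total rows cleared: 2

Answer: 2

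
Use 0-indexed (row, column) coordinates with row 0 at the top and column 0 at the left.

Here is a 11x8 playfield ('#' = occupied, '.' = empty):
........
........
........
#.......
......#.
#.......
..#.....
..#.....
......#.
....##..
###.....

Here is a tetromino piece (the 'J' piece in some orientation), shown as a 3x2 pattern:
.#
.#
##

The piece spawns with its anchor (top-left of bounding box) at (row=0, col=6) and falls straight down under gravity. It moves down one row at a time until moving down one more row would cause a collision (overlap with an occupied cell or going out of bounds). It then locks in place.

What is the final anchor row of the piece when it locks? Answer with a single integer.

Answer: 1

Derivation:
Spawn at (row=0, col=6). Try each row:
  row 0: fits
  row 1: fits
  row 2: blocked -> lock at row 1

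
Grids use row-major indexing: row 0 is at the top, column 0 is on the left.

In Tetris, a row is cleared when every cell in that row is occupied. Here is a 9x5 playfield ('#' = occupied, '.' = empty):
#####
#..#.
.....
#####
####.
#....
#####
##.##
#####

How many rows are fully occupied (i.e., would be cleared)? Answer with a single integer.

Check each row:
  row 0: 0 empty cells -> FULL (clear)
  row 1: 3 empty cells -> not full
  row 2: 5 empty cells -> not full
  row 3: 0 empty cells -> FULL (clear)
  row 4: 1 empty cell -> not full
  row 5: 4 empty cells -> not full
  row 6: 0 empty cells -> FULL (clear)
  row 7: 1 empty cell -> not full
  row 8: 0 empty cells -> FULL (clear)
Total rows cleared: 4

Answer: 4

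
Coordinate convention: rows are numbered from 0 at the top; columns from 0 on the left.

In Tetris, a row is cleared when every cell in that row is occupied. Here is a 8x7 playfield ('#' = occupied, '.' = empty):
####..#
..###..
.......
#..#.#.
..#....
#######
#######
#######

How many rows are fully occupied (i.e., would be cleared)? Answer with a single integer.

Answer: 3

Derivation:
Check each row:
  row 0: 2 empty cells -> not full
  row 1: 4 empty cells -> not full
  row 2: 7 empty cells -> not full
  row 3: 4 empty cells -> not full
  row 4: 6 empty cells -> not full
  row 5: 0 empty cells -> FULL (clear)
  row 6: 0 empty cells -> FULL (clear)
  row 7: 0 empty cells -> FULL (clear)
Total rows cleared: 3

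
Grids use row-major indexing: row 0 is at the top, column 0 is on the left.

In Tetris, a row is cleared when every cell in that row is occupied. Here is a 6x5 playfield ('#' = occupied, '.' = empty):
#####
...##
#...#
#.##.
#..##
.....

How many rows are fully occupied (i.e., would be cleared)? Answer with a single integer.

Answer: 1

Derivation:
Check each row:
  row 0: 0 empty cells -> FULL (clear)
  row 1: 3 empty cells -> not full
  row 2: 3 empty cells -> not full
  row 3: 2 empty cells -> not full
  row 4: 2 empty cells -> not full
  row 5: 5 empty cells -> not full
Total rows cleared: 1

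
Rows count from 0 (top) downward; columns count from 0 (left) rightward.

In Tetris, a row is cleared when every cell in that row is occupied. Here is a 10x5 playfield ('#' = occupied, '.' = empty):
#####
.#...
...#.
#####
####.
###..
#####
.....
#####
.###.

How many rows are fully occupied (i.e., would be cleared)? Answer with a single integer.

Check each row:
  row 0: 0 empty cells -> FULL (clear)
  row 1: 4 empty cells -> not full
  row 2: 4 empty cells -> not full
  row 3: 0 empty cells -> FULL (clear)
  row 4: 1 empty cell -> not full
  row 5: 2 empty cells -> not full
  row 6: 0 empty cells -> FULL (clear)
  row 7: 5 empty cells -> not full
  row 8: 0 empty cells -> FULL (clear)
  row 9: 2 empty cells -> not full
Total rows cleared: 4

Answer: 4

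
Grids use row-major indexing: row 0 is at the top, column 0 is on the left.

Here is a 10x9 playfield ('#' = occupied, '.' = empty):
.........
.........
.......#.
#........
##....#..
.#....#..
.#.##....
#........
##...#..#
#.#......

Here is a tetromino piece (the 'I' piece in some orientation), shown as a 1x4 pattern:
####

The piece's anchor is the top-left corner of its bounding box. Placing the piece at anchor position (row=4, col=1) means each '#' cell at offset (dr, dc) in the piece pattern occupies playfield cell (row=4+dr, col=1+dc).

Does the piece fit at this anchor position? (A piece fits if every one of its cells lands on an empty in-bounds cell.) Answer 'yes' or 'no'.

Answer: no

Derivation:
Check each piece cell at anchor (4, 1):
  offset (0,0) -> (4,1): occupied ('#') -> FAIL
  offset (0,1) -> (4,2): empty -> OK
  offset (0,2) -> (4,3): empty -> OK
  offset (0,3) -> (4,4): empty -> OK
All cells valid: no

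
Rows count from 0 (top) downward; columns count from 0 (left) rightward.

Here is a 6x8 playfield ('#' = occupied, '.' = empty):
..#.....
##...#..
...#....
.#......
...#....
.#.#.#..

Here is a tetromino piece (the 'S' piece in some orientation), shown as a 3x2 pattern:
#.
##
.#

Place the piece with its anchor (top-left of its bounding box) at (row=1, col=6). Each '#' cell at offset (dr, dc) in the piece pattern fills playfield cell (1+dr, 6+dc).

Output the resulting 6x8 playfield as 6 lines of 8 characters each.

Answer: ..#.....
##...##.
...#..##
.#.....#
...#....
.#.#.#..

Derivation:
Fill (1+0,6+0) = (1,6)
Fill (1+1,6+0) = (2,6)
Fill (1+1,6+1) = (2,7)
Fill (1+2,6+1) = (3,7)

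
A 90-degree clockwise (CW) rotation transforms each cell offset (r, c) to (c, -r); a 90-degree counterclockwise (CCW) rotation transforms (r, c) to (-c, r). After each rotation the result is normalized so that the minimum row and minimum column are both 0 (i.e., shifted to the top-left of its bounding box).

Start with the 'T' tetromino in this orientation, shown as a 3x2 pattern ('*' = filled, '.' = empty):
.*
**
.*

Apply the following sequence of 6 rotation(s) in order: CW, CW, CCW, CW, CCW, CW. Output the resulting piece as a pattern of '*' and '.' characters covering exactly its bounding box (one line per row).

Start:
.*
**
.*
After rotation 1 (CW):
.*.
***
After rotation 2 (CW):
*.
**
*.
After rotation 3 (CCW):
.*.
***
After rotation 4 (CW):
*.
**
*.
After rotation 5 (CCW):
.*.
***
After rotation 6 (CW):
*.
**
*.

Answer: *.
**
*.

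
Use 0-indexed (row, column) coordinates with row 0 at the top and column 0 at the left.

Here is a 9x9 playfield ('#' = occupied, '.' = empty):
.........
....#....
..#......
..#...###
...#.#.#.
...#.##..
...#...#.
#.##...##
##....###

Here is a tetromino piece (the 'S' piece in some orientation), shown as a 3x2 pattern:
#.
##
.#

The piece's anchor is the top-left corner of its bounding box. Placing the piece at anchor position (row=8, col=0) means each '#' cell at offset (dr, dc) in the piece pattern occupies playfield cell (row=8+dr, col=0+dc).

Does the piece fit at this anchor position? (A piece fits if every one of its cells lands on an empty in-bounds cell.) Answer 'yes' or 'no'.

Answer: no

Derivation:
Check each piece cell at anchor (8, 0):
  offset (0,0) -> (8,0): occupied ('#') -> FAIL
  offset (1,0) -> (9,0): out of bounds -> FAIL
  offset (1,1) -> (9,1): out of bounds -> FAIL
  offset (2,1) -> (10,1): out of bounds -> FAIL
All cells valid: no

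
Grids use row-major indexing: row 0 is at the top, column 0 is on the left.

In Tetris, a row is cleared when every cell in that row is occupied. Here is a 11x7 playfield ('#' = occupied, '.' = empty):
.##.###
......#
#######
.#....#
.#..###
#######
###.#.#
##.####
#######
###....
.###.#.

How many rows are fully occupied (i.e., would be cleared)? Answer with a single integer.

Answer: 3

Derivation:
Check each row:
  row 0: 2 empty cells -> not full
  row 1: 6 empty cells -> not full
  row 2: 0 empty cells -> FULL (clear)
  row 3: 5 empty cells -> not full
  row 4: 3 empty cells -> not full
  row 5: 0 empty cells -> FULL (clear)
  row 6: 2 empty cells -> not full
  row 7: 1 empty cell -> not full
  row 8: 0 empty cells -> FULL (clear)
  row 9: 4 empty cells -> not full
  row 10: 3 empty cells -> not full
Total rows cleared: 3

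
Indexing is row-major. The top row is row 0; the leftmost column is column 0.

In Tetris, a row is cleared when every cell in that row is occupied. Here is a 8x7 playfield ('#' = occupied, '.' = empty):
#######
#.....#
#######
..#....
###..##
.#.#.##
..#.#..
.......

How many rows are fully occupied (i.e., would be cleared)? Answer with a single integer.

Answer: 2

Derivation:
Check each row:
  row 0: 0 empty cells -> FULL (clear)
  row 1: 5 empty cells -> not full
  row 2: 0 empty cells -> FULL (clear)
  row 3: 6 empty cells -> not full
  row 4: 2 empty cells -> not full
  row 5: 3 empty cells -> not full
  row 6: 5 empty cells -> not full
  row 7: 7 empty cells -> not full
Total rows cleared: 2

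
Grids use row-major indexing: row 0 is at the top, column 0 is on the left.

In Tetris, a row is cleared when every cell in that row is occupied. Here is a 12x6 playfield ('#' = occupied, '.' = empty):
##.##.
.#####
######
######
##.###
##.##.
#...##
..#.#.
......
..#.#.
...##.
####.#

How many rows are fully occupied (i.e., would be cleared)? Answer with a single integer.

Answer: 2

Derivation:
Check each row:
  row 0: 2 empty cells -> not full
  row 1: 1 empty cell -> not full
  row 2: 0 empty cells -> FULL (clear)
  row 3: 0 empty cells -> FULL (clear)
  row 4: 1 empty cell -> not full
  row 5: 2 empty cells -> not full
  row 6: 3 empty cells -> not full
  row 7: 4 empty cells -> not full
  row 8: 6 empty cells -> not full
  row 9: 4 empty cells -> not full
  row 10: 4 empty cells -> not full
  row 11: 1 empty cell -> not full
Total rows cleared: 2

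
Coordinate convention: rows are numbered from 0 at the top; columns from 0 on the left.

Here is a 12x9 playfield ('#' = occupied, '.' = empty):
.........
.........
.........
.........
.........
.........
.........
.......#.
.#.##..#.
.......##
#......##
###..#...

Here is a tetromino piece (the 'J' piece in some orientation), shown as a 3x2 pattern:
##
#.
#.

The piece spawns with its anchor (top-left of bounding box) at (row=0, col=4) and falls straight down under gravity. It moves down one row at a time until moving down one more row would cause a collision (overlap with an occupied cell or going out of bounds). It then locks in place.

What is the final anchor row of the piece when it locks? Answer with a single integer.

Answer: 5

Derivation:
Spawn at (row=0, col=4). Try each row:
  row 0: fits
  row 1: fits
  row 2: fits
  row 3: fits
  row 4: fits
  row 5: fits
  row 6: blocked -> lock at row 5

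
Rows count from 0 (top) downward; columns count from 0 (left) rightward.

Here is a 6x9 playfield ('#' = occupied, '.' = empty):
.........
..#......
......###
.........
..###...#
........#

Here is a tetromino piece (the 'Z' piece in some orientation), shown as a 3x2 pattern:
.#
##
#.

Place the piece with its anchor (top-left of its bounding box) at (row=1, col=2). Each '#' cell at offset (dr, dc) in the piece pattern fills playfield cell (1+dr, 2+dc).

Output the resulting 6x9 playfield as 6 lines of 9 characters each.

Answer: .........
..##.....
..##..###
..#......
..###...#
........#

Derivation:
Fill (1+0,2+1) = (1,3)
Fill (1+1,2+0) = (2,2)
Fill (1+1,2+1) = (2,3)
Fill (1+2,2+0) = (3,2)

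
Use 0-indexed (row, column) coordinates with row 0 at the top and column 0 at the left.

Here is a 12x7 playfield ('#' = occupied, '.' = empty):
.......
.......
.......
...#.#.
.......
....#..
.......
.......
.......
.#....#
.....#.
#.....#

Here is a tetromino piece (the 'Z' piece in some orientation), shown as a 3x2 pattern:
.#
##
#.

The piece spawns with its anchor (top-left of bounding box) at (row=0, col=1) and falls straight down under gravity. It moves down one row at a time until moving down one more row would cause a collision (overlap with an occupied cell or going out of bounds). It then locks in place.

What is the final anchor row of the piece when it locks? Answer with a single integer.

Answer: 6

Derivation:
Spawn at (row=0, col=1). Try each row:
  row 0: fits
  row 1: fits
  row 2: fits
  row 3: fits
  row 4: fits
  row 5: fits
  row 6: fits
  row 7: blocked -> lock at row 6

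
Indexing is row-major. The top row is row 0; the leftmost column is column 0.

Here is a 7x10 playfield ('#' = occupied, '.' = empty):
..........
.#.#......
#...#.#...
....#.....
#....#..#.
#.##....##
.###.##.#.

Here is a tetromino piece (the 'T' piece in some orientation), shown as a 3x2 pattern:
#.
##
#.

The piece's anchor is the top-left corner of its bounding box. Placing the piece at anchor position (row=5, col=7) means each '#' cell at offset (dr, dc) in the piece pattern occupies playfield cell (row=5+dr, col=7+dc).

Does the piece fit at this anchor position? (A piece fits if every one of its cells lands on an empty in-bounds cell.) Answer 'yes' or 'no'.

Answer: no

Derivation:
Check each piece cell at anchor (5, 7):
  offset (0,0) -> (5,7): empty -> OK
  offset (1,0) -> (6,7): empty -> OK
  offset (1,1) -> (6,8): occupied ('#') -> FAIL
  offset (2,0) -> (7,7): out of bounds -> FAIL
All cells valid: no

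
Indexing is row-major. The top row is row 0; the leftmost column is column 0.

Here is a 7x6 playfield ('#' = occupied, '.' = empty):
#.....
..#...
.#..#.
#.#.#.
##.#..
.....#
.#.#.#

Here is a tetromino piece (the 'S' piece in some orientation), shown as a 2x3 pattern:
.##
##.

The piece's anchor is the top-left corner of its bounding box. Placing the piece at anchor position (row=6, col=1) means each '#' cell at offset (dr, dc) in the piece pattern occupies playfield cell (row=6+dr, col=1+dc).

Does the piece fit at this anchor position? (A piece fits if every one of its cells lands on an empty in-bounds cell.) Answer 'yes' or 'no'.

Check each piece cell at anchor (6, 1):
  offset (0,1) -> (6,2): empty -> OK
  offset (0,2) -> (6,3): occupied ('#') -> FAIL
  offset (1,0) -> (7,1): out of bounds -> FAIL
  offset (1,1) -> (7,2): out of bounds -> FAIL
All cells valid: no

Answer: no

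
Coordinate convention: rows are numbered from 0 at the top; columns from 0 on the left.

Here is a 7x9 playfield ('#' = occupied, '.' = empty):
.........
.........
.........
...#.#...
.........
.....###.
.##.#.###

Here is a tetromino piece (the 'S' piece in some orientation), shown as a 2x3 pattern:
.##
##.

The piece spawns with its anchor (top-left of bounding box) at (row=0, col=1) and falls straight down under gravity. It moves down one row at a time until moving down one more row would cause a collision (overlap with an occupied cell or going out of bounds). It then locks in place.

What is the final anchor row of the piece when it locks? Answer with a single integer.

Answer: 2

Derivation:
Spawn at (row=0, col=1). Try each row:
  row 0: fits
  row 1: fits
  row 2: fits
  row 3: blocked -> lock at row 2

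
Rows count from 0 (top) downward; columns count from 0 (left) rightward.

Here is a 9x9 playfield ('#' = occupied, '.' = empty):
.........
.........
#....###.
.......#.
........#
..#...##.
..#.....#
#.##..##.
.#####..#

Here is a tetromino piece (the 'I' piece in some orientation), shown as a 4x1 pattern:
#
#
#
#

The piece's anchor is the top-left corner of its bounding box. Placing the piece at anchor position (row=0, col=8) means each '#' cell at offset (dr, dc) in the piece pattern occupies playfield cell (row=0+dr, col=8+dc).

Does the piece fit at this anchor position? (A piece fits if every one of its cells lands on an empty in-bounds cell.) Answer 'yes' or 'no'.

Check each piece cell at anchor (0, 8):
  offset (0,0) -> (0,8): empty -> OK
  offset (1,0) -> (1,8): empty -> OK
  offset (2,0) -> (2,8): empty -> OK
  offset (3,0) -> (3,8): empty -> OK
All cells valid: yes

Answer: yes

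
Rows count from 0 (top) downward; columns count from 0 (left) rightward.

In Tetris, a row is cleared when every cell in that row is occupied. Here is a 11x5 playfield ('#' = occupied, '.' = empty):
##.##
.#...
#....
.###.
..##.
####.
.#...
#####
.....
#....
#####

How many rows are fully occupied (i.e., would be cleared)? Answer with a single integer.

Answer: 2

Derivation:
Check each row:
  row 0: 1 empty cell -> not full
  row 1: 4 empty cells -> not full
  row 2: 4 empty cells -> not full
  row 3: 2 empty cells -> not full
  row 4: 3 empty cells -> not full
  row 5: 1 empty cell -> not full
  row 6: 4 empty cells -> not full
  row 7: 0 empty cells -> FULL (clear)
  row 8: 5 empty cells -> not full
  row 9: 4 empty cells -> not full
  row 10: 0 empty cells -> FULL (clear)
Total rows cleared: 2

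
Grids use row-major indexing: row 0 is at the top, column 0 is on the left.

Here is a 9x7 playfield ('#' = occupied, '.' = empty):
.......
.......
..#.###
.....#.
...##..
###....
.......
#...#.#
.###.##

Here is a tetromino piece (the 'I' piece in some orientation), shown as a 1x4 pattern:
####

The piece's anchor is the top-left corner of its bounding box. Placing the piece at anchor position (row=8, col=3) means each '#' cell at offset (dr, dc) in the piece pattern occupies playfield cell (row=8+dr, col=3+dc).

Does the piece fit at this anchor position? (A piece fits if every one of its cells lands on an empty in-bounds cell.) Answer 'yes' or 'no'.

Answer: no

Derivation:
Check each piece cell at anchor (8, 3):
  offset (0,0) -> (8,3): occupied ('#') -> FAIL
  offset (0,1) -> (8,4): empty -> OK
  offset (0,2) -> (8,5): occupied ('#') -> FAIL
  offset (0,3) -> (8,6): occupied ('#') -> FAIL
All cells valid: no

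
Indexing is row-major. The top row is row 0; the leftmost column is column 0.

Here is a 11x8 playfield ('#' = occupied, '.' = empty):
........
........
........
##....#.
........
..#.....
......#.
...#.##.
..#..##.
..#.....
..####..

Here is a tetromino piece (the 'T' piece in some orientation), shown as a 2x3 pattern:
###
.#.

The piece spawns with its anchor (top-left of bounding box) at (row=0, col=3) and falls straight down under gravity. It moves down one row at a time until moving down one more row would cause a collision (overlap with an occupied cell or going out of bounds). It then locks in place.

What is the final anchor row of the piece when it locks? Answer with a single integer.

Answer: 6

Derivation:
Spawn at (row=0, col=3). Try each row:
  row 0: fits
  row 1: fits
  row 2: fits
  row 3: fits
  row 4: fits
  row 5: fits
  row 6: fits
  row 7: blocked -> lock at row 6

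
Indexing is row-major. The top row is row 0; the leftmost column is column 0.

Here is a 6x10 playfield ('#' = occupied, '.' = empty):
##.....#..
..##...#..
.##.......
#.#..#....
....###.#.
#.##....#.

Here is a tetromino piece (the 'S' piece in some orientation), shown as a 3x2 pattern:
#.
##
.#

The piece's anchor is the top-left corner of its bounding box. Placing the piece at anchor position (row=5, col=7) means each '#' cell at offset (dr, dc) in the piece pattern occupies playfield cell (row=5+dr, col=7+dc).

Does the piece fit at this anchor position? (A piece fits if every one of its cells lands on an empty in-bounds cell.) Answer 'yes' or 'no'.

Answer: no

Derivation:
Check each piece cell at anchor (5, 7):
  offset (0,0) -> (5,7): empty -> OK
  offset (1,0) -> (6,7): out of bounds -> FAIL
  offset (1,1) -> (6,8): out of bounds -> FAIL
  offset (2,1) -> (7,8): out of bounds -> FAIL
All cells valid: no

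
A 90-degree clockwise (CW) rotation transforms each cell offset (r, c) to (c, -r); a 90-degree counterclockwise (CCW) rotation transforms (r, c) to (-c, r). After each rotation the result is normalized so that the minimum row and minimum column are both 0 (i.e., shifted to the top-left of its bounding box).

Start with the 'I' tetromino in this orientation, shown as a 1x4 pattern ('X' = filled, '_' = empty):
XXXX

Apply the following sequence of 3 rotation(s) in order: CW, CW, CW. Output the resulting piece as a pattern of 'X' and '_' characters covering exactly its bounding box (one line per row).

Start:
XXXX
After rotation 1 (CW):
X
X
X
X
After rotation 2 (CW):
XXXX
After rotation 3 (CW):
X
X
X
X

Answer: X
X
X
X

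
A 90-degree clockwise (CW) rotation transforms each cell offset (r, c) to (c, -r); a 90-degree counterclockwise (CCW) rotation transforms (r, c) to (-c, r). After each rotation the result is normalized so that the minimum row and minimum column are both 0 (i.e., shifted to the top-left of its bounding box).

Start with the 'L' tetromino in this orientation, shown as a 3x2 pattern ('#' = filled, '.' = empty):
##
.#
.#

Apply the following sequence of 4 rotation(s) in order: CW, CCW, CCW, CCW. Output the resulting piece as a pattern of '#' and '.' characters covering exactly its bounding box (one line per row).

Answer: #.
#.
##

Derivation:
Start:
##
.#
.#
After rotation 1 (CW):
..#
###
After rotation 2 (CCW):
##
.#
.#
After rotation 3 (CCW):
###
#..
After rotation 4 (CCW):
#.
#.
##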